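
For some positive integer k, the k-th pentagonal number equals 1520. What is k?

Set n(3n−1)/2 = 1520, giving 3n² − n − 3040 = 0.
The discriminant is 1 + 24·1520 = 36481, and √36481 = 191.
So n = (1 + 191) / 6 = 192/6 = 32.
Check: 32·(3·32 − 1)/2 = 1520. ✓

32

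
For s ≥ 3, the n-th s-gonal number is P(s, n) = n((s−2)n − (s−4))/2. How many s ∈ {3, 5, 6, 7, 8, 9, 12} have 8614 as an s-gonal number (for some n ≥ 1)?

s = 3: P(3, 130) = 8515 and P(3, 131) = 8646; 8614 is not s-gonal.
s = 5: P(5, 75) = 8400 and P(5, 76) = 8626; 8614 is not s-gonal.
s = 6: P(6, 65) = 8385 and P(6, 66) = 8646; 8614 is not s-gonal.
s = 7: P(7, 59) = 8614. ✓
s = 8: P(8, 53) = 8321 and P(8, 54) = 8640; 8614 is not s-gonal.
s = 9: P(9, 49) = 8281 and P(9, 50) = 8625; 8614 is not s-gonal.
s = 12: P(12, 41) = 8241 and P(12, 42) = 8652; 8614 is not s-gonal.
Hits: s ∈ {7} → 1.

1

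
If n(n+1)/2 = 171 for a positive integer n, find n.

18

Set n(n+1)/2 = 171, giving n² + n − 342 = 0.
So n = (-1 + 37) / 2 = 36/2 = 18.
Check: 18·19/2 = 171. ✓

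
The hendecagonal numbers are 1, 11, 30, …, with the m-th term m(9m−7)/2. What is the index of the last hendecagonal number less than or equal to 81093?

134

Solve n(9n−7)/2 ≤ 81093 for integer n.
n = 134 gives 80333 ≤ 81093, while n = 135 gives 81540 > 81093; so the answer is index 134.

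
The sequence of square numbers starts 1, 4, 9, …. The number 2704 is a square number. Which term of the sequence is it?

52

We need n² = 2704, so n = √2704 = 52.
Check: 52² = 2704. ✓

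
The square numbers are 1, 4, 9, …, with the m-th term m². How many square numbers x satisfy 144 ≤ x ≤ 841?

The n-th square number is n².
Smallest index with value ≥ 144: n = 12 (giving 144).
Largest index with value ≤ 841: n = 29 (giving 841).
Indices 12 through 29: 18 terms.

18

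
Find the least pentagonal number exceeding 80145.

Solve n(3n−1)/2 > 80145 for integer n.
The largest n with value ≤ 80145 is 231 (since 79926 ≤ 80145 < 80620), so the first above is n = 232, value 80620.

80620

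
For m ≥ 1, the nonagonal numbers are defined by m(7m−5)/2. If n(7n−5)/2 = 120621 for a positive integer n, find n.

186

Set n(7n−5)/2 = 120621, giving 7n² − 5n − 241242 = 0.
The discriminant is 25 + 56·120621 = 6754801, and √6754801 = 2599.
So n = (5 + 2599) / 14 = 2604/14 = 186.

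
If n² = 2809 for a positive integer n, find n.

53

We need n² = 2809, so n = √2809 = 53.
Check: 53² = 2809. ✓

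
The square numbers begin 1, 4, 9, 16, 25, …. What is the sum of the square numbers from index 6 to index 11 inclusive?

451

Σ_{i=6}^{11} i² = 506 − 55 = 451.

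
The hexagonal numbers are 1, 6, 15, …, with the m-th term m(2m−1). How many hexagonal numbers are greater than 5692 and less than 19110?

44

The n-th hexagonal number is n(2n−1).
Smallest index with value > 5692: n = 54 (giving 5778).
Largest index with value < 19110: n = 97 (giving 18721).
Indices 54 through 97: 44 terms.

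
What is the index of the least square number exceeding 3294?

58

Solve n² > 3294 for integer n.
The largest n with value ≤ 3294 is 57 (since 3249 ≤ 3294 < 3364), so the first above is n = 58, value 3364.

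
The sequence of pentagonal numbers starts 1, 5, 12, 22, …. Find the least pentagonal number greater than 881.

Solve n(3n−1)/2 > 881 for integer n.
The largest n with value ≤ 881 is 24 (since 852 ≤ 881 < 925), so the first above is n = 25, value 925.

925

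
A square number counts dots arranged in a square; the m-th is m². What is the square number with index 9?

The 9th square number is n² with n = 9.
9² = 81.

81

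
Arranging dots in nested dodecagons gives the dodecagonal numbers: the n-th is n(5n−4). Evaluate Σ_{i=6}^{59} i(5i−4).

Σ i(5i−4) = 5Σi² − 4Σi over i = 6..59.
Σi = 1770 − 15 = 1755 and Σi² = 70210 − 55 = 70155.
5·70155 − 4·1755 = 343755.

343755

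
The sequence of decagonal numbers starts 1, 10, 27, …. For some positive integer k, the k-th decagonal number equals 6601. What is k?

41

Set n(4n−3) = 6601, giving 4n² − 3n − 6601 = 0.
The discriminant is 9 + 16·6601 = 105625, and √105625 = 325.
So n = (3 + 325) / 8 = 328/8 = 41.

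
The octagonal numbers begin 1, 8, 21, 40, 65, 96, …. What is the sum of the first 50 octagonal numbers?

126225

Σ i(3i−2) = 3Σi² − 2Σi over i = 1..50.
Σi = 1275 and Σi² = 42925.
3·42925 − 2·1275 = 126225.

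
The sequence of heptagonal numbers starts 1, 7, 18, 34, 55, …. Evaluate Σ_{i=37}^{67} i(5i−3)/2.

213342

Σ i(5i−3)/2 = (5Σi² − 3Σi) / 2 over i = 37..67.
Σi = 2278 − 666 = 1612 and Σi² = 102510 − 16206 = 86304.
(5·86304 − 3·1612) / 2 = 426684/2 = 213342.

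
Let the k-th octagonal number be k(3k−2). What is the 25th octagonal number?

The 25th octagonal number is n(3n−2) with n = 25.
25·(3·25 − 2) = 25·73 = 1825.

1825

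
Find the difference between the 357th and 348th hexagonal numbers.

357·(2·357 − 1) = 254541 and 348·(2·348 − 1) = 241860.
Difference: 254541 − 241860 = 12681.

12681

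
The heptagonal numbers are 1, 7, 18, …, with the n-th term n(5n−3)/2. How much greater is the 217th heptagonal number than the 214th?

3228

217·(5·217 − 3)/2 = 117397 and 214·(5·214 − 3)/2 = 114169.
Difference: 117397 − 114169 = 3228.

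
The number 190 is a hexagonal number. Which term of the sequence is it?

10

Set n(2n−1) = 190, giving 2n² − n − 190 = 0.
So n = (1 + 39) / 4 = 40/4 = 10.
Check: 10·(2·10 − 1) = 190. ✓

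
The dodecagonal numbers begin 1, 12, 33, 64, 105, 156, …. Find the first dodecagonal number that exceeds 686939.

Solve n(5n−4) > 686939 for integer n.
The largest n with value ≤ 686939 is 371 (since 686721 ≤ 686939 < 690432), so the first above is n = 372, value 690432.

690432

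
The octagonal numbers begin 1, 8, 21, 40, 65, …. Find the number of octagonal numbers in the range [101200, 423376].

The n-th octagonal number is n(3n−2).
Smallest index with value ≥ 101200: n = 184 (giving 101200).
Largest index with value ≤ 423376: n = 376 (giving 423376).
Indices 184 through 376: 193 terms.

193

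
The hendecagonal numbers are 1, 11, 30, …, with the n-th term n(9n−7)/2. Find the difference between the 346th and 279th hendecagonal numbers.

346·(9·346 − 7)/2 = 537511 and 279·(9·279 − 7)/2 = 349308.
Difference: 537511 − 349308 = 188203.

188203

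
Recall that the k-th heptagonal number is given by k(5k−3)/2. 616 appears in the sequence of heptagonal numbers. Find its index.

16

Set n(5n−3)/2 = 616, giving 5n² − 3n − 1232 = 0.
The discriminant is 9 + 40·616 = 24649, and √24649 = 157.
So n = (3 + 157) / 10 = 160/10 = 16.
Check: 16·(5·16 − 3)/2 = 616. ✓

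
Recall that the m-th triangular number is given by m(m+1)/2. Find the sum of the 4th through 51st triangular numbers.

Σ i(i+1)/2 = (Σi² + Σi) / 2 over i = 4..51.
Σi = 1326 − 6 = 1320 and Σi² = 45526 − 14 = 45512.
(1·45512 + 1·1320) / 2 = 46832/2 = 23416.

23416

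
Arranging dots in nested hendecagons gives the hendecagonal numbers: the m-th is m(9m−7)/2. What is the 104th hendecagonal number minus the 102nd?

1847

104·(9·104 − 7)/2 = 48308 and 102·(9·102 − 7)/2 = 46461.
Difference: 48308 − 46461 = 1847.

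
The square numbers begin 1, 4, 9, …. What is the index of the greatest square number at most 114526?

Solve n² ≤ 114526 for integer n.
n = 338 gives 114244 ≤ 114526, while n = 339 gives 114921 > 114526; so the answer is index 338.

338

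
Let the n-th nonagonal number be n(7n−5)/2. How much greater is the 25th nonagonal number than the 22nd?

25·(7·25 − 5)/2 = 2125 and 22·(7·22 − 5)/2 = 1639.
Difference: 2125 − 1639 = 486.

486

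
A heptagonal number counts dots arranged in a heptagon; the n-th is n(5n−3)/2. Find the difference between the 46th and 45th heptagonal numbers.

226

Consecutive heptagonal numbers differ by 5n − 4: here 5·46 − 4 = 226.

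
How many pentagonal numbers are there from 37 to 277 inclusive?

The n-th pentagonal number is n(3n−1)/2.
Smallest index with value ≥ 37: n = 6 (giving 51).
Largest index with value ≤ 277: n = 13 (giving 247).
Indices 6 through 13: 8 terms.

8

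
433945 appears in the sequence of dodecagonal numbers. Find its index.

295

Set n(5n−4) = 433945, giving 5n² − 4n − 433945 = 0.
The discriminant is 16 + 20·433945 = 8678916, and √8678916 = 2946.
So n = (4 + 2946) / 10 = 2950/10 = 295.
Check: 295·(5·295 − 4) = 433945. ✓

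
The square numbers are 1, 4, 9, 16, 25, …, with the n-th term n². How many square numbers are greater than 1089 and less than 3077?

The n-th square number is n².
Smallest index with value > 1089: n = 34 (giving 1156).
Largest index with value < 3077: n = 55 (giving 3025).
Indices 34 through 55: 22 terms.

22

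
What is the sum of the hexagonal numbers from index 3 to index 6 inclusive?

154

Σ i(2i−1) = 2Σi² − Σi over i = 3..6.
Σi = 21 − 3 = 18 and Σi² = 91 − 5 = 86.
2·86 − 1·18 = 154.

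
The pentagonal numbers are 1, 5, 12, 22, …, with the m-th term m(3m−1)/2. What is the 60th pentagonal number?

5370

The 60th pentagonal number is n(3n−1)/2 with n = 60.
60·(3·60 − 1)/2 = 60·179/2 = 5370.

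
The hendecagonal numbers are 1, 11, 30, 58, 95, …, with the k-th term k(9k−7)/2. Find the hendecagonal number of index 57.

14421

57·(9·57 − 7)/2 = 57·506/2 = 57·253 = 14421.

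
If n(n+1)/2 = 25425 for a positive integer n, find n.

Set n(n+1)/2 = 25425, giving n² + n − 50850 = 0.
The discriminant is 1 + 8·25425 = 203401, and √203401 = 451.
So n = (-1 + 451) / 2 = 450/2 = 225.

225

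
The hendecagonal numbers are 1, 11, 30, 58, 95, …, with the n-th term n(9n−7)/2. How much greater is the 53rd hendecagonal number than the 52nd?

Consecutive hendecagonal numbers differ by 9n − 8: here 9·53 − 8 = 469.

469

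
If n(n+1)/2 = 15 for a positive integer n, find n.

5

Set n(n+1)/2 = 15, giving n² + n − 30 = 0.
So n = (-1 + 11) / 2 = 10/2 = 5.
Check: 5·6/2 = 15. ✓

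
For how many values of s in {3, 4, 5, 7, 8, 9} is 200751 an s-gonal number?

s = 3: P(3, 633) = 200661 and P(3, 634) = 201295; 200751 is not s-gonal.
s = 4: P(4, 448) = 200704 and P(4, 449) = 201601; 200751 is not s-gonal.
s = 5: P(5, 366) = 200751. ✓
s = 7: P(7, 283) = 199798 and P(7, 284) = 201214; 200751 is not s-gonal.
s = 8: P(8, 259) = 200725 and P(8, 260) = 202280; 200751 is not s-gonal.
s = 9: P(9, 239) = 199326 and P(9, 240) = 201000; 200751 is not s-gonal.
Hits: s ∈ {5} → 1.

1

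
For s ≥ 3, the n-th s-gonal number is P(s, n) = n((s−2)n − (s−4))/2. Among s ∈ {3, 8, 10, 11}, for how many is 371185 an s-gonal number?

s = 3: P(3, 861) = 371091 and P(3, 862) = 371953; 371185 is not s-gonal.
s = 8: P(8, 352) = 371008 and P(8, 353) = 373121; 371185 is not s-gonal.
s = 10: P(10, 305) = 371185. ✓
s = 11: P(11, 287) = 369656 and P(11, 288) = 372240; 371185 is not s-gonal.
Hits: s ∈ {10} → 1.

1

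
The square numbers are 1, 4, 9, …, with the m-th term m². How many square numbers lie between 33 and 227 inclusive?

The n-th square number is n².
Smallest index with value ≥ 33: n = 6 (giving 36).
Largest index with value ≤ 227: n = 15 (giving 225).
Indices 6 through 15: 10 terms.

10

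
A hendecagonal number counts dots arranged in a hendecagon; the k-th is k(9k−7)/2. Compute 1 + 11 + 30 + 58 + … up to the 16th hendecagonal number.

Σ i(9i−7)/2 = (9Σi² − 7Σi) / 2 over i = 1..16.
Σi = 136 and Σi² = 1496.
(9·1496 − 7·136) / 2 = 12512/2 = 6256.

6256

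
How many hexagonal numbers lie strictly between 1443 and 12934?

The n-th hexagonal number is n(2n−1).
Smallest index with value > 1443: n = 28 (giving 1540).
Largest index with value < 12934: n = 80 (giving 12720).
Indices 28 through 80: 53 terms.

53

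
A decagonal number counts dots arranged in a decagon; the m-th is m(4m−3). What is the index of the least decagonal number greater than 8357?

47

Solve n(4n−3) > 8357 for integer n.
The largest n with value ≤ 8357 is 46 (since 8326 ≤ 8357 < 8695), so the first above is n = 47, value 8695.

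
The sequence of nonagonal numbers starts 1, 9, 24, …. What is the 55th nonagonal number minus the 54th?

379

Consecutive nonagonal numbers differ by 7n − 6: here 7·55 − 6 = 379.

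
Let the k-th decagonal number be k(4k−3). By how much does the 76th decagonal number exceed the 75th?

601

Consecutive decagonal numbers differ by 8n − 7: here 8·76 − 7 = 601.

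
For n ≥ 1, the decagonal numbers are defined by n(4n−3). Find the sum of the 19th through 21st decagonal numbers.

Σ i(4i−3) = 4Σi² − 3Σi over i = 19..21.
Σi = 231 − 171 = 60 and Σi² = 3311 − 2109 = 1202.
4·1202 − 3·60 = 4628.

4628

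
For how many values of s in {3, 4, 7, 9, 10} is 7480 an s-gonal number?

s = 3: P(3, 121) = 7381 and P(3, 122) = 7503; 7480 is not s-gonal.
s = 4: P(4, 86) = 7396 and P(4, 87) = 7569; 7480 is not s-gonal.
s = 7: P(7, 55) = 7480. ✓
s = 9: P(9, 46) = 7291 and P(9, 47) = 7614; 7480 is not s-gonal.
s = 10: P(10, 43) = 7267 and P(10, 44) = 7612; 7480 is not s-gonal.
Hits: s ∈ {7} → 1.

1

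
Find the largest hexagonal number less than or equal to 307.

Solve n(2n−1) ≤ 307 for integer n.
n = 12 gives 276 ≤ 307, while n = 13 gives 325 > 307; so the answer is 276.

276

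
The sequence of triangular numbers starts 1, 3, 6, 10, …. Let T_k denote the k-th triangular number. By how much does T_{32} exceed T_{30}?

63

32·33/2 = 528 and 30·31/2 = 465.
Difference: 528 − 465 = 63.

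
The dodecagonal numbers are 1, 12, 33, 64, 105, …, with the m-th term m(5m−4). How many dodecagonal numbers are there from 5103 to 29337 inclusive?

45

The n-th dodecagonal number is n(5n−4).
Smallest index with value ≥ 5103: n = 33 (giving 5313).
Largest index with value ≤ 29337: n = 77 (giving 29337).
Indices 33 through 77: 45 terms.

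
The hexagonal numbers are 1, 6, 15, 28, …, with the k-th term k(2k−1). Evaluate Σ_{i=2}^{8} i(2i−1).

371

Σ i(2i−1) = 2Σi² − Σi over i = 2..8.
Σi = 36 − 1 = 35 and Σi² = 204 − 1 = 203.
2·203 − 1·35 = 371.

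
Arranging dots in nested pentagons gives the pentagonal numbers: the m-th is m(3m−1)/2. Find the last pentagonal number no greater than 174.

Solve n(3n−1)/2 ≤ 174 for integer n.
n = 10 gives 145 ≤ 174, while n = 11 gives 176 > 174; so the answer is 145.

145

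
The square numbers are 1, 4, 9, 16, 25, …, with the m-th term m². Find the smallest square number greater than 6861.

6889

Solve n² > 6861 for integer n.
The largest n with value ≤ 6861 is 82 (since 6724 ≤ 6861 < 6889), so the first above is n = 83, value 6889.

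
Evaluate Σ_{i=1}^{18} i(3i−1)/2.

Σ i(3i−1)/2 = (3Σi² − Σi) / 2 over i = 1..18.
Σi = 171 and Σi² = 2109.
(3·2109 − 1·171) / 2 = 6156/2 = 3078.

3078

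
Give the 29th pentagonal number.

The 29th pentagonal number is n(3n−1)/2 with n = 29.
29·(3·29 − 1)/2 = 29·86/2 = 29·43 = 1247.

1247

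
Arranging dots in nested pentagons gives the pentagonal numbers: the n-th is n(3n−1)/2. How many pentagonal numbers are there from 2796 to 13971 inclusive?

The n-th pentagonal number is n(3n−1)/2.
Smallest index with value ≥ 2796: n = 44 (giving 2882).
Largest index with value ≤ 13971: n = 96 (giving 13776).
Indices 44 through 96: 53 terms.

53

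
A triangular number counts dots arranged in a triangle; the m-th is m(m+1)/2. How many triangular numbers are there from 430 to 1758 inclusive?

30

The n-th triangular number is n(n+1)/2.
Smallest index with value ≥ 430: n = 29 (giving 435).
Largest index with value ≤ 1758: n = 58 (giving 1711).
Indices 29 through 58: 30 terms.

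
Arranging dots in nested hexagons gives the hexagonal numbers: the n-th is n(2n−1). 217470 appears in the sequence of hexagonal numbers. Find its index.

330

Set n(2n−1) = 217470, giving 2n² − n − 217470 = 0.
The discriminant is 1 + 8·217470 = 1739761, and √1739761 = 1319.
So n = (1 + 1319) / 4 = 1320/4 = 330.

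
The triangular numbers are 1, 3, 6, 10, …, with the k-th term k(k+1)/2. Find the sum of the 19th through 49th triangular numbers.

Σ i(i+1)/2 = (Σi² + Σi) / 2 over i = 19..49.
Σi = 1225 − 171 = 1054 and Σi² = 40425 − 2109 = 38316.
(1·38316 + 1·1054) / 2 = 39370/2 = 19685.

19685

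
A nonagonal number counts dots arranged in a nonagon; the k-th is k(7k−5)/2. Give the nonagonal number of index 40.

The 40th nonagonal number is n(7n−5)/2 with n = 40.
40·(7·40 − 5)/2 = 40·275/2 = 5500.

5500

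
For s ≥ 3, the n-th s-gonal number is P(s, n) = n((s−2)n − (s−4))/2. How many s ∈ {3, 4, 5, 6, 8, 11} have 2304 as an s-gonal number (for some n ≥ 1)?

s = 3: P(3, 67) = 2278 and P(3, 68) = 2346; 2304 is not s-gonal.
s = 4: P(4, 48) = 2304. ✓
s = 5: P(5, 39) = 2262 and P(5, 40) = 2380; 2304 is not s-gonal.
s = 6: P(6, 34) = 2278 and P(6, 35) = 2415; 2304 is not s-gonal.
s = 8: P(8, 28) = 2296 and P(8, 29) = 2465; 2304 is not s-gonal.
s = 11: P(11, 23) = 2300 and P(11, 24) = 2508; 2304 is not s-gonal.
Hits: s ∈ {4} → 1.

1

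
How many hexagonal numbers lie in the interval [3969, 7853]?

The n-th hexagonal number is n(2n−1).
Smallest index with value ≥ 3969: n = 45 (giving 4005).
Largest index with value ≤ 7853: n = 62 (giving 7626).
Indices 45 through 62: 18 terms.

18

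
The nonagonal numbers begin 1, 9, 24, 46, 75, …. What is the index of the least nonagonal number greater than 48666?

Solve n(7n−5)/2 > 48666 for integer n.
The largest n with value ≤ 48666 is 118 (since 48439 ≤ 48666 < 49266), so the first above is n = 119, value 49266.

119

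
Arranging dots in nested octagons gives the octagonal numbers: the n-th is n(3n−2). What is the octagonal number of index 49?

49·(3·49 − 2) = 49·145 = 7105.

7105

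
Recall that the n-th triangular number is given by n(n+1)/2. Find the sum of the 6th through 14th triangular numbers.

525

Σ i(i+1)/2 = (Σi² + Σi) / 2 over i = 6..14.
Σi = 105 − 15 = 90 and Σi² = 1015 − 55 = 960.
(1·960 + 1·90) / 2 = 1050/2 = 525.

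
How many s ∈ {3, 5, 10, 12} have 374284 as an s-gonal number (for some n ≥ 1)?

1

s = 3: P(3, 864) = 373680 and P(3, 865) = 374545; 374284 is not s-gonal.
s = 5: P(5, 499) = 373252 and P(5, 500) = 374750; 374284 is not s-gonal.
s = 10: P(10, 306) = 373626 and P(10, 307) = 376075; 374284 is not s-gonal.
s = 12: P(12, 274) = 374284. ✓
Hits: s ∈ {12} → 1.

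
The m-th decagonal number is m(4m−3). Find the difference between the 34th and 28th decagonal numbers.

1470

34·(4·34 − 3) = 4522 and 28·(4·28 − 3) = 3052.
Difference: 4522 − 3052 = 1470.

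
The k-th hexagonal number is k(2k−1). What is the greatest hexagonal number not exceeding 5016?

4950

Solve n(2n−1) ≤ 5016 for integer n.
n = 50 gives 4950 ≤ 5016, while n = 51 gives 5151 > 5016; so the answer is 4950.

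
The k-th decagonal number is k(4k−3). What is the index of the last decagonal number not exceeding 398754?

316

Solve n(4n−3) ≤ 398754 for integer n.
n = 316 gives 398476 ≤ 398754, while n = 317 gives 401005 > 398754; so the answer is index 316.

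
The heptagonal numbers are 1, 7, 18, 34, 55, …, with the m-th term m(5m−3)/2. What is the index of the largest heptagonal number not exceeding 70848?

168

Solve n(5n−3)/2 ≤ 70848 for integer n.
n = 168 gives 70308 ≤ 70848, while n = 169 gives 71149 > 70848; so the answer is index 168.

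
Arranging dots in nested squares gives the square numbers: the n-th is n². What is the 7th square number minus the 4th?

7² = 49 and 4² = 16.
Difference: 49 − 16 = 33.

33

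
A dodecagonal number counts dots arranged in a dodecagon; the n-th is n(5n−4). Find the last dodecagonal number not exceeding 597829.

597196

Solve n(5n−4) ≤ 597829 for integer n.
n = 346 gives 597196 ≤ 597829, while n = 347 gives 600657 > 597829; so the answer is 597196.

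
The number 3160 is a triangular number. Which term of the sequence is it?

Set n(n+1)/2 = 3160, giving n² + n − 6320 = 0.
So n = (-1 + 159) / 2 = 158/2 = 79.
Check: 79·80/2 = 3160. ✓

79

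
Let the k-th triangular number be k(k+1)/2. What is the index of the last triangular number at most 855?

Solve n(n+1)/2 ≤ 855 for integer n.
n = 40 gives 820 ≤ 855, while n = 41 gives 861 > 855; so the answer is index 40.

40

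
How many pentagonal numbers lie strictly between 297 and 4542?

The n-th pentagonal number is n(3n−1)/2.
Smallest index with value > 297: n = 15 (giving 330).
Largest index with value < 4542: n = 55 (giving 4510).
Indices 15 through 55: 41 terms.

41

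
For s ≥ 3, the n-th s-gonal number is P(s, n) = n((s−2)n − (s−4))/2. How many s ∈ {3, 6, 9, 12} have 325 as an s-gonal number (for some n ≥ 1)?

3

s = 3: P(3, 25) = 325. ✓
s = 6: P(6, 13) = 325. ✓
s = 9: P(9, 10) = 325. ✓
s = 12: P(12, 8) = 288 and P(12, 9) = 369; 325 is not s-gonal.
Hits: s ∈ {3, 6, 9} → 3.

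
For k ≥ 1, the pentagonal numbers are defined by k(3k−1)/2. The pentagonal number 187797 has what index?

354

Set n(3n−1)/2 = 187797, giving 3n² − n − 375594 = 0.
The discriminant is 1 + 24·187797 = 4507129, and √4507129 = 2123.
So n = (1 + 2123) / 6 = 2124/6 = 354.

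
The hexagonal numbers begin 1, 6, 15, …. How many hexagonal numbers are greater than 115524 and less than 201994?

The n-th hexagonal number is n(2n−1).
Smallest index with value > 115524: n = 241 (giving 115921).
Largest index with value < 201994: n = 318 (giving 201930).
Indices 241 through 318: 78 terms.

78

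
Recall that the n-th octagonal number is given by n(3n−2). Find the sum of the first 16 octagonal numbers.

Σ i(3i−2) = 3Σi² − 2Σi over i = 1..16.
Σi = 136 and Σi² = 1496.
3·1496 − 2·136 = 4216.

4216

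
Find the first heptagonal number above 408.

Solve n(5n−3)/2 > 408 for integer n.
The largest n with value ≤ 408 is 13 (since 403 ≤ 408 < 469), so the first above is n = 14, value 469.

469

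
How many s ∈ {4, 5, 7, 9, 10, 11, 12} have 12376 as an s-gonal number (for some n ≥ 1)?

2

s = 4: P(4, 111) = 12321 and P(4, 112) = 12544; 12376 is not s-gonal.
s = 5: P(5, 91) = 12376. ✓
s = 7: P(7, 70) = 12145 and P(7, 71) = 12496; 12376 is not s-gonal.
s = 9: P(9, 59) = 12036 and P(9, 60) = 12450; 12376 is not s-gonal.
s = 10: P(10, 56) = 12376. ✓
s = 11: P(11, 52) = 11986 and P(11, 53) = 12455; 12376 is not s-gonal.
s = 12: P(12, 50) = 12300 and P(12, 51) = 12801; 12376 is not s-gonal.
Hits: s ∈ {5, 10} → 2.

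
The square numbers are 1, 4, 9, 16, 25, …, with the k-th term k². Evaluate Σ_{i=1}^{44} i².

29370

Σ_{i=1}^{44} i² = 44·45·89/6 = 29370.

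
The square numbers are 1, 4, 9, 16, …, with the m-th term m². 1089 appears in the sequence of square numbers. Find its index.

33

We need n² = 1089, so n = √1089 = 33.
Check: 33² = 1089. ✓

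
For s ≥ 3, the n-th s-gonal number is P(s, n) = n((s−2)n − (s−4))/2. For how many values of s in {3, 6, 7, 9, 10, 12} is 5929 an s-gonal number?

1

s = 3: P(3, 108) = 5886 and P(3, 109) = 5995; 5929 is not s-gonal.
s = 6: P(6, 54) = 5778 and P(6, 55) = 5995; 5929 is not s-gonal.
s = 7: P(7, 49) = 5929. ✓
s = 9: P(9, 41) = 5781 and P(9, 42) = 6069; 5929 is not s-gonal.
s = 10: P(10, 38) = 5662 and P(10, 39) = 5967; 5929 is not s-gonal.
s = 12: P(12, 34) = 5644 and P(12, 35) = 5985; 5929 is not s-gonal.
Hits: s ∈ {7} → 1.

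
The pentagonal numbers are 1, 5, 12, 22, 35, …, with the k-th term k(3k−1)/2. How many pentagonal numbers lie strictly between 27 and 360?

11

The n-th pentagonal number is n(3n−1)/2.
Smallest index with value > 27: n = 5 (giving 35).
Largest index with value < 360: n = 15 (giving 330).
Indices 5 through 15: 11 terms.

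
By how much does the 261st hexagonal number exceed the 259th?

2078

261·(2·261 − 1) = 135981 and 259·(2·259 − 1) = 133903.
Difference: 135981 − 133903 = 2078.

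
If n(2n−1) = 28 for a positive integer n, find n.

4

Set n(2n−1) = 28, giving 2n² − n − 28 = 0.
The discriminant is 1 + 8·28 = 225, and √225 = 15.
So n = (1 + 15) / 4 = 16/4 = 4.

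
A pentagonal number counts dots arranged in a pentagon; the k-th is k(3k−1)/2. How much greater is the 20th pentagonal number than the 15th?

20·(3·20 − 1)/2 = 590 and 15·(3·15 − 1)/2 = 330.
Difference: 590 − 330 = 260.

260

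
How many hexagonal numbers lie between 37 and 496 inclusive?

The n-th hexagonal number is n(2n−1).
Smallest index with value ≥ 37: n = 5 (giving 45).
Largest index with value ≤ 496: n = 16 (giving 496).
Indices 5 through 16: 12 terms.

12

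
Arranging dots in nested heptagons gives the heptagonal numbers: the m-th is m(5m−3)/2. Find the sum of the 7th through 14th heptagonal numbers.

2184

Σ i(5i−3)/2 = (5Σi² − 3Σi) / 2 over i = 7..14.
Σi = 105 − 21 = 84 and Σi² = 1015 − 91 = 924.
(5·924 − 3·84) / 2 = 4368/2 = 2184.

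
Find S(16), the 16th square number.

256

The 16th square number is n² with n = 16.
16² = 256.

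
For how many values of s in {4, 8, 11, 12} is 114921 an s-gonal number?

s = 4: P(4, 339) = 114921. ✓
s = 8: P(8, 196) = 114856 and P(8, 197) = 116033; 114921 is not s-gonal.
s = 11: P(11, 160) = 114640 and P(11, 161) = 116081; 114921 is not s-gonal.
s = 12: P(12, 152) = 114912 and P(12, 153) = 116433; 114921 is not s-gonal.
Hits: s ∈ {4} → 1.

1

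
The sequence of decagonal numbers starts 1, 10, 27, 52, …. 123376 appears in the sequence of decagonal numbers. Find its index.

176

Set n(4n−3) = 123376, giving 4n² − 3n − 123376 = 0.
The discriminant is 9 + 16·123376 = 1974025, and √1974025 = 1405.
So n = (3 + 1405) / 8 = 1408/8 = 176.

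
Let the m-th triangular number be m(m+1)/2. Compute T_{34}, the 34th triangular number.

595

The 34th triangular number is n(n+1)/2 with n = 34.
34·35/2 = 1190/2 = 595.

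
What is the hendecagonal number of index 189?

160083

The 189th hendecagonal number is n(9n−7)/2 with n = 189.
189·(9·189 − 7)/2 = 189·1694/2 = 189·847 = 160083.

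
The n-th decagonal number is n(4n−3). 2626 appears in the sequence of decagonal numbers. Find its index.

Set n(4n−3) = 2626, giving 4n² − 3n − 2626 = 0.
The discriminant is 9 + 16·2626 = 42025, and √42025 = 205.
So n = (3 + 205) / 8 = 208/8 = 26.

26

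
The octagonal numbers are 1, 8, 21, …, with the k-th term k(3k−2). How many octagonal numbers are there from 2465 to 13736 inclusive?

The n-th octagonal number is n(3n−2).
Smallest index with value ≥ 2465: n = 29 (giving 2465).
Largest index with value ≤ 13736: n = 68 (giving 13736).
Indices 29 through 68: 40 terms.

40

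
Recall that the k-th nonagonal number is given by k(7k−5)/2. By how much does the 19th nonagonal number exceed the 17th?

19·(7·19 − 5)/2 = 1216 and 17·(7·17 − 5)/2 = 969.
Difference: 1216 − 969 = 247.

247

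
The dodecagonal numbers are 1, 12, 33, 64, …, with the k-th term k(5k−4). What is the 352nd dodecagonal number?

The 352nd dodecagonal number is n(5n−4) with n = 352.
352·(5·352 − 4) = 352·1756 = 618112.

618112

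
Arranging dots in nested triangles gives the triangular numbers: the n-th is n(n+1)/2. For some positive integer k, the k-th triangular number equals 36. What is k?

Set n(n+1)/2 = 36, giving n² + n − 72 = 0.
The discriminant is 1 + 8·36 = 289, and √289 = 17.
So n = (-1 + 17) / 2 = 16/2 = 8.
Check: 8·9/2 = 36. ✓

8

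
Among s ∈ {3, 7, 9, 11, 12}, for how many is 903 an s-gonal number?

s = 3: P(3, 42) = 903. ✓
s = 7: P(7, 19) = 874 and P(7, 20) = 970; 903 is not s-gonal.
s = 9: P(9, 16) = 856 and P(9, 17) = 969; 903 is not s-gonal.
s = 11: P(11, 14) = 833 and P(11, 15) = 960; 903 is not s-gonal.
s = 12: P(12, 13) = 793 and P(12, 14) = 924; 903 is not s-gonal.
Hits: s ∈ {3} → 1.

1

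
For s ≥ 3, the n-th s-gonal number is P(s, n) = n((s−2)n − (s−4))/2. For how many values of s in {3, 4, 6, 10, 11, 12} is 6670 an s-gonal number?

s = 3: P(3, 115) = 6670. ✓
s = 4: P(4, 81) = 6561 and P(4, 82) = 6724; 6670 is not s-gonal.
s = 6: P(6, 58) = 6670. ✓
s = 10: P(10, 41) = 6601 and P(10, 42) = 6930; 6670 is not s-gonal.
s = 11: P(11, 38) = 6365 and P(11, 39) = 6708; 6670 is not s-gonal.
s = 12: P(12, 36) = 6336 and P(12, 37) = 6697; 6670 is not s-gonal.
Hits: s ∈ {3, 6} → 2.

2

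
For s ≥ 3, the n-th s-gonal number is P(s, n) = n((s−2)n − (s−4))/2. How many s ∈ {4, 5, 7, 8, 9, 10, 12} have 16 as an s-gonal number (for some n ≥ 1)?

1

s = 4: P(4, 4) = 16. ✓
s = 5: P(5, 3) = 12 and P(5, 4) = 22; 16 is not s-gonal.
s = 7: P(7, 2) = 7 and P(7, 3) = 18; 16 is not s-gonal.
s = 8: P(8, 2) = 8 and P(8, 3) = 21; 16 is not s-gonal.
s = 9: P(9, 2) = 9 and P(9, 3) = 24; 16 is not s-gonal.
s = 10: P(10, 2) = 10 and P(10, 3) = 27; 16 is not s-gonal.
s = 12: P(12, 2) = 12 and P(12, 3) = 33; 16 is not s-gonal.
Hits: s ∈ {4} → 1.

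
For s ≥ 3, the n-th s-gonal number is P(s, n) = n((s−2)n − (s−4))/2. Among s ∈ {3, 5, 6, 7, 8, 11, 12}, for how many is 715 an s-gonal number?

s = 3: P(3, 37) = 703 and P(3, 38) = 741; 715 is not s-gonal.
s = 5: P(5, 22) = 715. ✓
s = 6: P(6, 19) = 703 and P(6, 20) = 780; 715 is not s-gonal.
s = 7: P(7, 17) = 697 and P(7, 18) = 783; 715 is not s-gonal.
s = 8: P(8, 15) = 645 and P(8, 16) = 736; 715 is not s-gonal.
s = 11: P(11, 13) = 715. ✓
s = 12: P(12, 12) = 672 and P(12, 13) = 793; 715 is not s-gonal.
Hits: s ∈ {5, 11} → 2.

2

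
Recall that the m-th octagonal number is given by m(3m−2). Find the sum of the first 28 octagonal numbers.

Σ i(3i−2) = 3Σi² − 2Σi over i = 1..28.
Σi = 406 and Σi² = 7714.
3·7714 − 2·406 = 22330.

22330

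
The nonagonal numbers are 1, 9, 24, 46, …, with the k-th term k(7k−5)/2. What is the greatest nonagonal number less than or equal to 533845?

531375

Solve n(7n−5)/2 ≤ 533845 for integer n.
n = 390 gives 531375 ≤ 533845, while n = 391 gives 534106 > 533845; so the answer is 531375.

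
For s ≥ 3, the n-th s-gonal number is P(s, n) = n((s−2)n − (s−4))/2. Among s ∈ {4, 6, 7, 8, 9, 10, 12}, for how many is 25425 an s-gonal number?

s = 4: P(4, 159) = 25281 and P(4, 160) = 25600; 25425 is not s-gonal.
s = 6: P(6, 113) = 25425. ✓
s = 7: P(7, 101) = 25351 and P(7, 102) = 25857; 25425 is not s-gonal.
s = 8: P(8, 92) = 25208 and P(8, 93) = 25761; 25425 is not s-gonal.
s = 9: P(9, 85) = 25075 and P(9, 86) = 25671; 25425 is not s-gonal.
s = 10: P(10, 80) = 25360 and P(10, 81) = 26001; 25425 is not s-gonal.
s = 12: P(12, 71) = 24921 and P(12, 72) = 25632; 25425 is not s-gonal.
Hits: s ∈ {6} → 1.

1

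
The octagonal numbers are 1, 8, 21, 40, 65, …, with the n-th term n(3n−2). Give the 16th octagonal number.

16·(3·16 − 2) = 16·46 = 736.

736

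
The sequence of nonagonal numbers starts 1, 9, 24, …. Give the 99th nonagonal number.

34056

The 99th nonagonal number is n(7n−5)/2 with n = 99.
99·(7·99 − 5)/2 = 99·688/2 = 99·344 = 34056.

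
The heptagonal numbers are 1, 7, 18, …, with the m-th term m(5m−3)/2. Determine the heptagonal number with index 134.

44689

134·(5·134 − 3)/2 = 134·667/2 = 44689.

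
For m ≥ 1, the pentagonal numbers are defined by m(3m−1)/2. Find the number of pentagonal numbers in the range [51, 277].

The n-th pentagonal number is n(3n−1)/2.
Smallest index with value ≥ 51: n = 6 (giving 51).
Largest index with value ≤ 277: n = 13 (giving 247).
Indices 6 through 13: 8 terms.

8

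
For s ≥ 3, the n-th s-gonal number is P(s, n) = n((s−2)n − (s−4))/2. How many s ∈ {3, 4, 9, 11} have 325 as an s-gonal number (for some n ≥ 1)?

2

s = 3: P(3, 25) = 325. ✓
s = 4: P(4, 18) = 324 and P(4, 19) = 361; 325 is not s-gonal.
s = 9: P(9, 10) = 325. ✓
s = 11: P(11, 8) = 260 and P(11, 9) = 333; 325 is not s-gonal.
Hits: s ∈ {3, 9} → 2.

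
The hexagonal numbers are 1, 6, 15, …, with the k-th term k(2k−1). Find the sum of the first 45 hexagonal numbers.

61755

Σ i(2i−1) = 2Σi² − Σi over i = 1..45.
Σi = 1035 and Σi² = 31395.
2·31395 − 1·1035 = 61755.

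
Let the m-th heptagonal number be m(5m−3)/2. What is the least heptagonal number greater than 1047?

Solve n(5n−3)/2 > 1047 for integer n.
The largest n with value ≤ 1047 is 20 (since 970 ≤ 1047 < 1071), so the first above is n = 21, value 1071.

1071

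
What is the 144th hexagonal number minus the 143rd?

Consecutive hexagonal numbers differ by 4n − 3: here 4·144 − 3 = 573.

573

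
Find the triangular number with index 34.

595

The 34th triangular number is n(n+1)/2 with n = 34.
34·35/2 = 1190/2 = 595.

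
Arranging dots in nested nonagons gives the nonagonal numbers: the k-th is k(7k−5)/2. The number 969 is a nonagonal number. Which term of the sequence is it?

17

Set n(7n−5)/2 = 969, giving 7n² − 5n − 1938 = 0.
The discriminant is 25 + 56·969 = 54289, and √54289 = 233.
So n = (5 + 233) / 14 = 238/14 = 17.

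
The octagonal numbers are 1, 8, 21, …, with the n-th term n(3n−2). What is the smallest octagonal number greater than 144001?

Solve n(3n−2) > 144001 for integer n.
The largest n with value ≤ 144001 is 219 (since 143445 ≤ 144001 < 144760), so the first above is n = 220, value 144760.

144760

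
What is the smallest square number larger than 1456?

Solve n² > 1456 for integer n.
The largest n with value ≤ 1456 is 38 (since 1444 ≤ 1456 < 1521), so the first above is n = 39, value 1521.

1521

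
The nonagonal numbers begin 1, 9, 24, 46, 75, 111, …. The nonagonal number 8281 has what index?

Set n(7n−5)/2 = 8281, giving 7n² − 5n − 16562 = 0.
The discriminant is 25 + 56·8281 = 463761, and √463761 = 681.
So n = (5 + 681) / 14 = 686/14 = 49.
Check: 49·(7·49 − 5)/2 = 8281. ✓

49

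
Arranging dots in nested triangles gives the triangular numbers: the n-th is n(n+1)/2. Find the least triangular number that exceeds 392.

Solve n(n+1)/2 > 392 for integer n.
The largest n with value ≤ 392 is 27 (since 378 ≤ 392 < 406), so the first above is n = 28, value 406.

406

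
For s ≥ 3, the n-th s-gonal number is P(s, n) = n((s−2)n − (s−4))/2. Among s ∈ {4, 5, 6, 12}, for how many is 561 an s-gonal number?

s = 4: P(4, 23) = 529 and P(4, 24) = 576; 561 is not s-gonal.
s = 5: P(5, 19) = 532 and P(5, 20) = 590; 561 is not s-gonal.
s = 6: P(6, 17) = 561. ✓
s = 12: P(12, 11) = 561. ✓
Hits: s ∈ {6, 12} → 2.

2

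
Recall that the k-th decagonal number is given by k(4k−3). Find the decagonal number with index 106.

44626

The 106th decagonal number is n(4n−3) with n = 106.
106·(4·106 − 3) = 106·421 = 44626.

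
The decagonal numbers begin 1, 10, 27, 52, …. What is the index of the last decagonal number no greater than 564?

Solve n(4n−3) ≤ 564 for integer n.
n = 12 gives 540 ≤ 564, while n = 13 gives 637 > 564; so the answer is index 12.

12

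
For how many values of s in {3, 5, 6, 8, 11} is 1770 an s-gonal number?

s = 3: P(3, 59) = 1770. ✓
s = 5: P(5, 34) = 1717 and P(5, 35) = 1820; 1770 is not s-gonal.
s = 6: P(6, 30) = 1770. ✓
s = 8: P(8, 24) = 1680 and P(8, 25) = 1825; 1770 is not s-gonal.
s = 11: P(11, 20) = 1730 and P(11, 21) = 1911; 1770 is not s-gonal.
Hits: s ∈ {3, 6} → 2.

2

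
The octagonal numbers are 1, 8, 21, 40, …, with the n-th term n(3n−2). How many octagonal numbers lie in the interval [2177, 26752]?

The n-th octagonal number is n(3n−2).
Smallest index with value ≥ 2177: n = 28 (giving 2296).
Largest index with value ≤ 26752: n = 94 (giving 26320).
Indices 28 through 94: 67 terms.

67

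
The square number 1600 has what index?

We need n² = 1600, so n = √1600 = 40.
Check: 40² = 1600. ✓

40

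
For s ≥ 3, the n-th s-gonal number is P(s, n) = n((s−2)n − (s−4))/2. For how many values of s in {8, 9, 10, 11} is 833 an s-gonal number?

2

s = 8: P(8, 17) = 833. ✓
s = 9: P(9, 15) = 750 and P(9, 16) = 856; 833 is not s-gonal.
s = 10: P(10, 14) = 742 and P(10, 15) = 855; 833 is not s-gonal.
s = 11: P(11, 14) = 833. ✓
Hits: s ∈ {8, 11} → 2.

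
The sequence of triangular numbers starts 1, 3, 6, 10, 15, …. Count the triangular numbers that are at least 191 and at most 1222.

The n-th triangular number is n(n+1)/2.
Smallest index with value ≥ 191: n = 20 (giving 210).
Largest index with value ≤ 1222: n = 48 (giving 1176).
Indices 20 through 48: 29 terms.

29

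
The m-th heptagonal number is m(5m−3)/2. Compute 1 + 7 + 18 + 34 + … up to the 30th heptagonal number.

22940

Σ i(5i−3)/2 = (5Σi² − 3Σi) / 2 over i = 1..30.
Σi = 465 and Σi² = 9455.
(5·9455 − 3·465) / 2 = 45880/2 = 22940.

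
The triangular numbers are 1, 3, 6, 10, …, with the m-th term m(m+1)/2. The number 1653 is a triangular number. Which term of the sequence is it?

57

Set n(n+1)/2 = 1653, giving n² + n − 3306 = 0.
The discriminant is 1 + 8·1653 = 13225, and √13225 = 115.
So n = (-1 + 115) / 2 = 114/2 = 57.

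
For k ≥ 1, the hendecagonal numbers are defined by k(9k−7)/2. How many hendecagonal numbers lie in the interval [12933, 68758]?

71

The n-th hendecagonal number is n(9n−7)/2.
Smallest index with value ≥ 12933: n = 54 (giving 12933).
Largest index with value ≤ 68758: n = 124 (giving 68758).
Indices 54 through 124: 71 terms.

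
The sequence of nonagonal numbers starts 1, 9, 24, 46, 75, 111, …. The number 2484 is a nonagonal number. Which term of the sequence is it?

27

Set n(7n−5)/2 = 2484, giving 7n² − 5n − 4968 = 0.
The discriminant is 25 + 56·2484 = 139129, and √139129 = 373.
So n = (5 + 373) / 14 = 378/14 = 27.
Check: 27·(7·27 − 5)/2 = 2484. ✓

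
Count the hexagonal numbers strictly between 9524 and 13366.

The n-th hexagonal number is n(2n−1).
Smallest index with value > 9524: n = 70 (giving 9730).
Largest index with value < 13366: n = 81 (giving 13041).
Indices 70 through 81: 12 terms.

12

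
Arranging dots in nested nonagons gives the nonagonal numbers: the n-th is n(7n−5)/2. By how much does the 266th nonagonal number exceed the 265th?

1856

Consecutive nonagonal numbers differ by 7n − 6: here 7·266 − 6 = 1856.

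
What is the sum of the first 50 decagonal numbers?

167875

Σ i(4i−3) = 4Σi² − 3Σi over i = 1..50.
Σi = 1275 and Σi² = 42925.
4·42925 − 3·1275 = 167875.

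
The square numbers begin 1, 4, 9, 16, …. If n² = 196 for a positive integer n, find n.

14

We need n² = 196, so n = √196 = 14.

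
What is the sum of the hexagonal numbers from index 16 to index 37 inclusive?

32087

Σ i(2i−1) = 2Σi² − Σi over i = 16..37.
Σi = 703 − 120 = 583 and Σi² = 17575 − 1240 = 16335.
2·16335 − 1·583 = 32087.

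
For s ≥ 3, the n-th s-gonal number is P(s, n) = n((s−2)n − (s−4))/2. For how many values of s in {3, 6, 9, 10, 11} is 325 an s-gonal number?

s = 3: P(3, 25) = 325. ✓
s = 6: P(6, 13) = 325. ✓
s = 9: P(9, 10) = 325. ✓
s = 10: P(10, 9) = 297 and P(10, 10) = 370; 325 is not s-gonal.
s = 11: P(11, 8) = 260 and P(11, 9) = 333; 325 is not s-gonal.
Hits: s ∈ {3, 6, 9} → 3.

3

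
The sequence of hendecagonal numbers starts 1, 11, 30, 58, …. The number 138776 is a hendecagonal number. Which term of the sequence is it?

176

Set n(9n−7)/2 = 138776, giving 9n² − 7n − 277552 = 0.
The discriminant is 49 + 72·138776 = 9991921, and √9991921 = 3161.
So n = (7 + 3161) / 18 = 3168/18 = 176.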